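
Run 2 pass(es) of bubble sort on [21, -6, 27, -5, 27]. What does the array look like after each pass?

After pass 1: [-6, 21, -5, 27, 27] (2 swaps)
After pass 2: [-6, -5, 21, 27, 27] (1 swaps)
Total swaps: 3


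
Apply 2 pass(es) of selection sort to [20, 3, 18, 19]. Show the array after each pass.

Pass 1: Select minimum 3 at index 1, swap -> [3, 20, 18, 19]
Pass 2: Select minimum 18 at index 2, swap -> [3, 18, 20, 19]


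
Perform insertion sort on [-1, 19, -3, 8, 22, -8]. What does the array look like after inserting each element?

First element -1 is already 'sorted'
Insert 19: shifted 0 elements -> [-1, 19, -3, 8, 22, -8]
Insert -3: shifted 2 elements -> [-3, -1, 19, 8, 22, -8]
Insert 8: shifted 1 elements -> [-3, -1, 8, 19, 22, -8]
Insert 22: shifted 0 elements -> [-3, -1, 8, 19, 22, -8]
Insert -8: shifted 5 elements -> [-8, -3, -1, 8, 19, 22]


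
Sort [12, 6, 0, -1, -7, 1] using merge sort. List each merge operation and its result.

Divide and conquer:
  Merge [6] + [0] -> [0, 6]
  Merge [12] + [0, 6] -> [0, 6, 12]
  Merge [-7] + [1] -> [-7, 1]
  Merge [-1] + [-7, 1] -> [-7, -1, 1]
  Merge [0, 6, 12] + [-7, -1, 1] -> [-7, -1, 0, 1, 6, 12]


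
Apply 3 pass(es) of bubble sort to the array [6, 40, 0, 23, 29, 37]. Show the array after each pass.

After pass 1: [6, 0, 23, 29, 37, 40] (4 swaps)
After pass 2: [0, 6, 23, 29, 37, 40] (1 swaps)
After pass 3: [0, 6, 23, 29, 37, 40] (0 swaps)
Total swaps: 5


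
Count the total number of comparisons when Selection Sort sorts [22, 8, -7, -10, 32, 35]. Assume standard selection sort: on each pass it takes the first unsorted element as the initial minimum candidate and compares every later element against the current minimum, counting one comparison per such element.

Pass 1: scan indices 1..5 for the minimum = 5 comparison(s); min is -10, place at index 0 -> [-10, 8, -7, 22, 32, 35]
Pass 2: scan indices 2..5 for the minimum = 4 comparison(s); min is -7, place at index 1 -> [-10, -7, 8, 22, 32, 35]
Pass 3: scan indices 3..5 for the minimum = 3 comparison(s); min is 8, place at index 2 -> [-10, -7, 8, 22, 32, 35]
Pass 4: scan indices 4..5 for the minimum = 2 comparison(s); min is 22, place at index 3 -> [-10, -7, 8, 22, 32, 35]
Pass 5: scan indices 5..5 for the minimum = 1 comparison(s); min is 32, place at index 4 -> [-10, -7, 8, 22, 32, 35]
Selection sort always scans the whole unsorted suffix, so the count is (n-1) + (n-2) + ... + 1 = n(n-1)/2 = 6*5/2 = 15 regardless of the input order.
Total comparisons: 5 + 4 + 3 + 2 + 1 = 15


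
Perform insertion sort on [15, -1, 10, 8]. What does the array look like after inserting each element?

First element 15 is already 'sorted'
Insert -1: shifted 1 elements -> [-1, 15, 10, 8]
Insert 10: shifted 1 elements -> [-1, 10, 15, 8]
Insert 8: shifted 2 elements -> [-1, 8, 10, 15]


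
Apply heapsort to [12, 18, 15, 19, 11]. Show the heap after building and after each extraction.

Build heap: [19, 18, 15, 12, 11]
Extract 19: [18, 12, 15, 11, 19]
Extract 18: [15, 12, 11, 18, 19]
Extract 15: [12, 11, 15, 18, 19]
Extract 12: [11, 12, 15, 18, 19]


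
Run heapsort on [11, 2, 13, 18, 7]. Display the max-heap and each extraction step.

Build heap: [18, 11, 13, 2, 7]
Extract 18: [13, 11, 7, 2, 18]
Extract 13: [11, 2, 7, 13, 18]
Extract 11: [7, 2, 11, 13, 18]
Extract 7: [2, 7, 11, 13, 18]


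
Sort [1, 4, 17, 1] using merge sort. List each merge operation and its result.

Divide and conquer:
  Merge [1] + [4] -> [1, 4]
  Merge [17] + [1] -> [1, 17]
  Merge [1, 4] + [1, 17] -> [1, 1, 4, 17]


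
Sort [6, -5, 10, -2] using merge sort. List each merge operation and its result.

Divide and conquer:
  Merge [6] + [-5] -> [-5, 6]
  Merge [10] + [-2] -> [-2, 10]
  Merge [-5, 6] + [-2, 10] -> [-5, -2, 6, 10]


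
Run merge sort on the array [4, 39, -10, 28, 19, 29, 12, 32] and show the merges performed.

Divide and conquer:
  Merge [4] + [39] -> [4, 39]
  Merge [-10] + [28] -> [-10, 28]
  Merge [4, 39] + [-10, 28] -> [-10, 4, 28, 39]
  Merge [19] + [29] -> [19, 29]
  Merge [12] + [32] -> [12, 32]
  Merge [19, 29] + [12, 32] -> [12, 19, 29, 32]
  Merge [-10, 4, 28, 39] + [12, 19, 29, 32] -> [-10, 4, 12, 19, 28, 29, 32, 39]


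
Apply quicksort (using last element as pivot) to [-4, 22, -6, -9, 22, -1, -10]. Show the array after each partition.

Partition 1: pivot=-10 at index 0 -> [-10, 22, -6, -9, 22, -1, -4]
Partition 2: pivot=-4 at index 3 -> [-10, -6, -9, -4, 22, -1, 22]
Partition 3: pivot=-9 at index 1 -> [-10, -9, -6, -4, 22, -1, 22]
Partition 4: pivot=22 at index 6 -> [-10, -9, -6, -4, 22, -1, 22]
Partition 5: pivot=-1 at index 4 -> [-10, -9, -6, -4, -1, 22, 22]


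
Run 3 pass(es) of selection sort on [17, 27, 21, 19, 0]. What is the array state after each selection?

Pass 1: Select minimum 0 at index 4, swap -> [0, 27, 21, 19, 17]
Pass 2: Select minimum 17 at index 4, swap -> [0, 17, 21, 19, 27]
Pass 3: Select minimum 19 at index 3, swap -> [0, 17, 19, 21, 27]


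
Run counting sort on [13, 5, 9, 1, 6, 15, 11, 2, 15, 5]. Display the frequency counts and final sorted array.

Count array: [0, 1, 1, 0, 0, 2, 1, 0, 0, 1, 0, 1, 0, 1, 0, 2]
(count[i] = number of elements equal to i)
Cumulative count: [0, 1, 2, 2, 2, 4, 5, 5, 5, 6, 6, 7, 7, 8, 8, 10]
Sorted: [1, 2, 5, 5, 6, 9, 11, 13, 15, 15]


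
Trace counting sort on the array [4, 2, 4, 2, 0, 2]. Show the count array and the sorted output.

Count array: [1, 0, 3, 0, 2]
(count[i] = number of elements equal to i)
Cumulative count: [1, 1, 4, 4, 6]
Sorted: [0, 2, 2, 2, 4, 4]


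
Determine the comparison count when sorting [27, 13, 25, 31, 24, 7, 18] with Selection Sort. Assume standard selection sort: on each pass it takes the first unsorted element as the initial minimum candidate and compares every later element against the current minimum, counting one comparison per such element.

Pass 1: scan indices 1..6 for the minimum = 6 comparison(s); min is 7, place at index 0 -> [7, 13, 25, 31, 24, 27, 18]
Pass 2: scan indices 2..6 for the minimum = 5 comparison(s); min is 13, place at index 1 -> [7, 13, 25, 31, 24, 27, 18]
Pass 3: scan indices 3..6 for the minimum = 4 comparison(s); min is 18, place at index 2 -> [7, 13, 18, 31, 24, 27, 25]
Pass 4: scan indices 4..6 for the minimum = 3 comparison(s); min is 24, place at index 3 -> [7, 13, 18, 24, 31, 27, 25]
Pass 5: scan indices 5..6 for the minimum = 2 comparison(s); min is 25, place at index 4 -> [7, 13, 18, 24, 25, 27, 31]
Pass 6: scan indices 6..6 for the minimum = 1 comparison(s); min is 27, place at index 5 -> [7, 13, 18, 24, 25, 27, 31]
Selection sort always scans the whole unsorted suffix, so the count is (n-1) + (n-2) + ... + 1 = n(n-1)/2 = 7*6/2 = 21 regardless of the input order.
Total comparisons: 6 + 5 + 4 + 3 + 2 + 1 = 21


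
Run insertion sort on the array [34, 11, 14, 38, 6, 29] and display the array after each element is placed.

First element 34 is already 'sorted'
Insert 11: shifted 1 elements -> [11, 34, 14, 38, 6, 29]
Insert 14: shifted 1 elements -> [11, 14, 34, 38, 6, 29]
Insert 38: shifted 0 elements -> [11, 14, 34, 38, 6, 29]
Insert 6: shifted 4 elements -> [6, 11, 14, 34, 38, 29]
Insert 29: shifted 2 elements -> [6, 11, 14, 29, 34, 38]


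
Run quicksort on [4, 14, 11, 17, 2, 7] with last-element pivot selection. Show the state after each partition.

Partition 1: pivot=7 at index 2 -> [4, 2, 7, 17, 14, 11]
Partition 2: pivot=2 at index 0 -> [2, 4, 7, 17, 14, 11]
Partition 3: pivot=11 at index 3 -> [2, 4, 7, 11, 14, 17]
Partition 4: pivot=17 at index 5 -> [2, 4, 7, 11, 14, 17]


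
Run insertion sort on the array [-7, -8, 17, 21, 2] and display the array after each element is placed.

First element -7 is already 'sorted'
Insert -8: shifted 1 elements -> [-8, -7, 17, 21, 2]
Insert 17: shifted 0 elements -> [-8, -7, 17, 21, 2]
Insert 21: shifted 0 elements -> [-8, -7, 17, 21, 2]
Insert 2: shifted 2 elements -> [-8, -7, 2, 17, 21]


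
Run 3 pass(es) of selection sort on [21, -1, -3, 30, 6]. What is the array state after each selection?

Pass 1: Select minimum -3 at index 2, swap -> [-3, -1, 21, 30, 6]
Pass 2: Select minimum -1 at index 1, swap -> [-3, -1, 21, 30, 6]
Pass 3: Select minimum 6 at index 4, swap -> [-3, -1, 6, 30, 21]


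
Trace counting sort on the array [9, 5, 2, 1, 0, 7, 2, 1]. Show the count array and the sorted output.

Count array: [1, 2, 2, 0, 0, 1, 0, 1, 0, 1]
(count[i] = number of elements equal to i)
Cumulative count: [1, 3, 5, 5, 5, 6, 6, 7, 7, 8]
Sorted: [0, 1, 1, 2, 2, 5, 7, 9]


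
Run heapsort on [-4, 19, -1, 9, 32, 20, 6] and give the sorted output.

Build heap: [32, 19, 20, 9, -4, -1, 6]
Extract 32: [20, 19, 6, 9, -4, -1, 32]
Extract 20: [19, 9, 6, -1, -4, 20, 32]
Extract 19: [9, -1, 6, -4, 19, 20, 32]
Extract 9: [6, -1, -4, 9, 19, 20, 32]
Extract 6: [-1, -4, 6, 9, 19, 20, 32]
Extract -1: [-4, -1, 6, 9, 19, 20, 32]


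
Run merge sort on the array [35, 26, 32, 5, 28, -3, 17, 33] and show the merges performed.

Divide and conquer:
  Merge [35] + [26] -> [26, 35]
  Merge [32] + [5] -> [5, 32]
  Merge [26, 35] + [5, 32] -> [5, 26, 32, 35]
  Merge [28] + [-3] -> [-3, 28]
  Merge [17] + [33] -> [17, 33]
  Merge [-3, 28] + [17, 33] -> [-3, 17, 28, 33]
  Merge [5, 26, 32, 35] + [-3, 17, 28, 33] -> [-3, 5, 17, 26, 28, 32, 33, 35]


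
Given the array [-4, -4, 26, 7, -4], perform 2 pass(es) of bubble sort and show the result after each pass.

After pass 1: [-4, -4, 7, -4, 26] (2 swaps)
After pass 2: [-4, -4, -4, 7, 26] (1 swaps)
Total swaps: 3


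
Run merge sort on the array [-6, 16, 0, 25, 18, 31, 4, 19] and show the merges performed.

Divide and conquer:
  Merge [-6] + [16] -> [-6, 16]
  Merge [0] + [25] -> [0, 25]
  Merge [-6, 16] + [0, 25] -> [-6, 0, 16, 25]
  Merge [18] + [31] -> [18, 31]
  Merge [4] + [19] -> [4, 19]
  Merge [18, 31] + [4, 19] -> [4, 18, 19, 31]
  Merge [-6, 0, 16, 25] + [4, 18, 19, 31] -> [-6, 0, 4, 16, 18, 19, 25, 31]


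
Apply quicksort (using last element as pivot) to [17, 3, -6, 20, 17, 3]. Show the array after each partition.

Partition 1: pivot=3 at index 2 -> [3, -6, 3, 20, 17, 17]
Partition 2: pivot=-6 at index 0 -> [-6, 3, 3, 20, 17, 17]
Partition 3: pivot=17 at index 4 -> [-6, 3, 3, 17, 17, 20]


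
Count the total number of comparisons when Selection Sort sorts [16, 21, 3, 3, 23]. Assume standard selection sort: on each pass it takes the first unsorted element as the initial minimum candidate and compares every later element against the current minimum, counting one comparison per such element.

Pass 1: scan indices 1..4 for the minimum = 4 comparison(s); min is 3, place at index 0 -> [3, 21, 16, 3, 23]
Pass 2: scan indices 2..4 for the minimum = 3 comparison(s); min is 3, place at index 1 -> [3, 3, 16, 21, 23]
Pass 3: scan indices 3..4 for the minimum = 2 comparison(s); min is 16, place at index 2 -> [3, 3, 16, 21, 23]
Pass 4: scan indices 4..4 for the minimum = 1 comparison(s); min is 21, place at index 3 -> [3, 3, 16, 21, 23]
Selection sort always scans the whole unsorted suffix, so the count is (n-1) + (n-2) + ... + 1 = n(n-1)/2 = 5*4/2 = 10 regardless of the input order.
Total comparisons: 4 + 3 + 2 + 1 = 10


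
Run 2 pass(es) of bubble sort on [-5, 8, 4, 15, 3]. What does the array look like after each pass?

After pass 1: [-5, 4, 8, 3, 15] (2 swaps)
After pass 2: [-5, 4, 3, 8, 15] (1 swaps)
Total swaps: 3


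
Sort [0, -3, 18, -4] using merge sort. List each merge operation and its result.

Divide and conquer:
  Merge [0] + [-3] -> [-3, 0]
  Merge [18] + [-4] -> [-4, 18]
  Merge [-3, 0] + [-4, 18] -> [-4, -3, 0, 18]


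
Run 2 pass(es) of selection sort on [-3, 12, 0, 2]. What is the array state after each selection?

Pass 1: Select minimum -3 at index 0, swap -> [-3, 12, 0, 2]
Pass 2: Select minimum 0 at index 2, swap -> [-3, 0, 12, 2]


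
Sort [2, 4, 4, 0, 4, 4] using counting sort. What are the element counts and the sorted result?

Count array: [1, 0, 1, 0, 4]
(count[i] = number of elements equal to i)
Cumulative count: [1, 1, 2, 2, 6]
Sorted: [0, 2, 4, 4, 4, 4]


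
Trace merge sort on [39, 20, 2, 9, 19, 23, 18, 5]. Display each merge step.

Divide and conquer:
  Merge [39] + [20] -> [20, 39]
  Merge [2] + [9] -> [2, 9]
  Merge [20, 39] + [2, 9] -> [2, 9, 20, 39]
  Merge [19] + [23] -> [19, 23]
  Merge [18] + [5] -> [5, 18]
  Merge [19, 23] + [5, 18] -> [5, 18, 19, 23]
  Merge [2, 9, 20, 39] + [5, 18, 19, 23] -> [2, 5, 9, 18, 19, 20, 23, 39]


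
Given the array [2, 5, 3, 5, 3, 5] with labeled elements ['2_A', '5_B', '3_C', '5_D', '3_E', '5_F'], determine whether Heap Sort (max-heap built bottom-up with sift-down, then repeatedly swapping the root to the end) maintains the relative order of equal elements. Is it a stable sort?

Trace Heap Sort on the labeled array (the key is the number; the letter only tracks identity):
  Build max-heap: [5_B, 5_D, 5_F, 2_A, 3_E, 3_C]
  Swap root 5_B to index 5, re-heapify first 5 -> [5_D, 3_C, 5_F, 2_A, 3_E, 5_B]
  Swap root 5_D to index 4, re-heapify first 4 -> [5_F, 3_C, 3_E, 2_A, 5_D, 5_B]
  Swap root 5_F to index 3, re-heapify first 3 -> [3_C, 2_A, 3_E, 5_F, 5_D, 5_B]
  Swap root 3_C to index 2, re-heapify first 2 -> [3_E, 2_A, 3_C, 5_F, 5_D, 5_B]
  Swap root 3_E to index 1, re-heapify first 1 -> [2_A, 3_E, 3_C, 5_F, 5_D, 5_B]
Final order: [2_A, 3_E, 3_C, 5_F, 5_D, 5_B]
Equal keys:
  value 3: originally 3_C, 3_E; after sorting 3_E, 3_C -> order changed
  value 5: originally 5_B, 5_D, 5_F; after sorting 5_F, 5_D, 5_B -> order changed
Equal keys were reordered, so Heap Sort is not stable: heap construction and root-to-end swaps move elements without regard to the original order of equal keys. (One such input is enough; an unstable sort may happen to preserve order on other inputs, but it gives no guarantee.)
Answer: Not stable


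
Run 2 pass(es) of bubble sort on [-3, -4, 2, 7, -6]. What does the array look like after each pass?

After pass 1: [-4, -3, 2, -6, 7] (2 swaps)
After pass 2: [-4, -3, -6, 2, 7] (1 swaps)
Total swaps: 3


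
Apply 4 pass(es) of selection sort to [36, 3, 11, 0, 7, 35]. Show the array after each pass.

Pass 1: Select minimum 0 at index 3, swap -> [0, 3, 11, 36, 7, 35]
Pass 2: Select minimum 3 at index 1, swap -> [0, 3, 11, 36, 7, 35]
Pass 3: Select minimum 7 at index 4, swap -> [0, 3, 7, 36, 11, 35]
Pass 4: Select minimum 11 at index 4, swap -> [0, 3, 7, 11, 36, 35]


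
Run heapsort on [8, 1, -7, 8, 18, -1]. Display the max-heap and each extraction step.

Build heap: [18, 8, -1, 8, 1, -7]
Extract 18: [8, 8, -1, -7, 1, 18]
Extract 8: [8, 1, -1, -7, 8, 18]
Extract 8: [1, -7, -1, 8, 8, 18]
Extract 1: [-1, -7, 1, 8, 8, 18]
Extract -1: [-7, -1, 1, 8, 8, 18]


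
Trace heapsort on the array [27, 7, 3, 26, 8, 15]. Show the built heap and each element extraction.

Build heap: [27, 26, 15, 7, 8, 3]
Extract 27: [26, 8, 15, 7, 3, 27]
Extract 26: [15, 8, 3, 7, 26, 27]
Extract 15: [8, 7, 3, 15, 26, 27]
Extract 8: [7, 3, 8, 15, 26, 27]
Extract 7: [3, 7, 8, 15, 26, 27]


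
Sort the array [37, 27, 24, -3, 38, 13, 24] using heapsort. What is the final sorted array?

Build heap: [38, 37, 24, -3, 27, 13, 24]
Extract 38: [37, 27, 24, -3, 24, 13, 38]
Extract 37: [27, 24, 24, -3, 13, 37, 38]
Extract 27: [24, 13, 24, -3, 27, 37, 38]
Extract 24: [24, 13, -3, 24, 27, 37, 38]
Extract 24: [13, -3, 24, 24, 27, 37, 38]
Extract 13: [-3, 13, 24, 24, 27, 37, 38]


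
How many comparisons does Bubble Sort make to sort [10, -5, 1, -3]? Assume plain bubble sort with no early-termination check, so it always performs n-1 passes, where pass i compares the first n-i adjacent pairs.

Pass 1: compare adjacent pairs (0,1)..(2,3) = 3 comparison(s), 3 swap(s) -> [-5, 1, -3, 10]
Pass 2: compare adjacent pairs (0,1)..(1,2) = 2 comparison(s), 1 swap(s) -> [-5, -3, 1, 10]
Pass 3: compare adjacent pairs (0,1)..(0,1) = 1 comparison(s), 0 swap(s) -> [-5, -3, 1, 10]
Total comparisons: 3 + 2 + 1 = 6


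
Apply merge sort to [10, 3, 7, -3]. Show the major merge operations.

Divide and conquer:
  Merge [10] + [3] -> [3, 10]
  Merge [7] + [-3] -> [-3, 7]
  Merge [3, 10] + [-3, 7] -> [-3, 3, 7, 10]


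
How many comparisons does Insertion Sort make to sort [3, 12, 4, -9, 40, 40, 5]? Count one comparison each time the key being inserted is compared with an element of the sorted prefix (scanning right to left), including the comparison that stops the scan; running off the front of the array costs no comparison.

Insert 12: 3 <= 12 (stop) = 1 comparison(s) -> [3, 12, 4, -9, 40, 40, 5]
Insert 4: 12 > 4 (shift), 3 <= 4 (stop) = 2 comparison(s) -> [3, 4, 12, -9, 40, 40, 5]
Insert -9: 12 > -9 (shift), 4 > -9 (shift), 3 > -9 (shift), reached front = 3 comparison(s) -> [-9, 3, 4, 12, 40, 40, 5]
Insert 40: 12 <= 40 (stop) = 1 comparison(s) -> [-9, 3, 4, 12, 40, 40, 5]
Insert 40: 40 <= 40 (stop) = 1 comparison(s) -> [-9, 3, 4, 12, 40, 40, 5]
Insert 5: 40 > 5 (shift), 40 > 5 (shift), 12 > 5 (shift), 4 <= 5 (stop) = 4 comparison(s) -> [-9, 3, 4, 5, 12, 40, 40]
Total comparisons: 1 + 2 + 3 + 1 + 1 + 4 = 12


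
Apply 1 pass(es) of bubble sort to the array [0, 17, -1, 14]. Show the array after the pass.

After pass 1: [0, -1, 14, 17] (2 swaps)
Total swaps: 2


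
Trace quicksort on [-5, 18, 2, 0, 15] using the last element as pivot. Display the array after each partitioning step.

Partition 1: pivot=15 at index 3 -> [-5, 2, 0, 15, 18]
Partition 2: pivot=0 at index 1 -> [-5, 0, 2, 15, 18]


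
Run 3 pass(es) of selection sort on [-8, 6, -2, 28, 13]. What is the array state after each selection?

Pass 1: Select minimum -8 at index 0, swap -> [-8, 6, -2, 28, 13]
Pass 2: Select minimum -2 at index 2, swap -> [-8, -2, 6, 28, 13]
Pass 3: Select minimum 6 at index 2, swap -> [-8, -2, 6, 28, 13]


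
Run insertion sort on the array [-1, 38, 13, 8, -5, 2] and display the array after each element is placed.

First element -1 is already 'sorted'
Insert 38: shifted 0 elements -> [-1, 38, 13, 8, -5, 2]
Insert 13: shifted 1 elements -> [-1, 13, 38, 8, -5, 2]
Insert 8: shifted 2 elements -> [-1, 8, 13, 38, -5, 2]
Insert -5: shifted 4 elements -> [-5, -1, 8, 13, 38, 2]
Insert 2: shifted 3 elements -> [-5, -1, 2, 8, 13, 38]


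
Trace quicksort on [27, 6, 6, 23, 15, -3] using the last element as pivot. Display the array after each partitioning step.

Partition 1: pivot=-3 at index 0 -> [-3, 6, 6, 23, 15, 27]
Partition 2: pivot=27 at index 5 -> [-3, 6, 6, 23, 15, 27]
Partition 3: pivot=15 at index 3 -> [-3, 6, 6, 15, 23, 27]
Partition 4: pivot=6 at index 2 -> [-3, 6, 6, 15, 23, 27]


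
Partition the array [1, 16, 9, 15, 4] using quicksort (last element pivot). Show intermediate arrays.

Partition 1: pivot=4 at index 1 -> [1, 4, 9, 15, 16]
Partition 2: pivot=16 at index 4 -> [1, 4, 9, 15, 16]
Partition 3: pivot=15 at index 3 -> [1, 4, 9, 15, 16]


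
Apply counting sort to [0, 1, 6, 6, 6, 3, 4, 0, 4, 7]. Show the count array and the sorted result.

Count array: [2, 1, 0, 1, 2, 0, 3, 1]
(count[i] = number of elements equal to i)
Cumulative count: [2, 3, 3, 4, 6, 6, 9, 10]
Sorted: [0, 0, 1, 3, 4, 4, 6, 6, 6, 7]


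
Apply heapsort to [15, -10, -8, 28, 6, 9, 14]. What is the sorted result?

Build heap: [28, 15, 14, -10, 6, 9, -8]
Extract 28: [15, 6, 14, -10, -8, 9, 28]
Extract 15: [14, 6, 9, -10, -8, 15, 28]
Extract 14: [9, 6, -8, -10, 14, 15, 28]
Extract 9: [6, -10, -8, 9, 14, 15, 28]
Extract 6: [-8, -10, 6, 9, 14, 15, 28]
Extract -8: [-10, -8, 6, 9, 14, 15, 28]


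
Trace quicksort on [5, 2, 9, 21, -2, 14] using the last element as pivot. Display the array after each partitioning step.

Partition 1: pivot=14 at index 4 -> [5, 2, 9, -2, 14, 21]
Partition 2: pivot=-2 at index 0 -> [-2, 2, 9, 5, 14, 21]
Partition 3: pivot=5 at index 2 -> [-2, 2, 5, 9, 14, 21]


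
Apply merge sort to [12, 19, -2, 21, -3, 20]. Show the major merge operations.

Divide and conquer:
  Merge [19] + [-2] -> [-2, 19]
  Merge [12] + [-2, 19] -> [-2, 12, 19]
  Merge [-3] + [20] -> [-3, 20]
  Merge [21] + [-3, 20] -> [-3, 20, 21]
  Merge [-2, 12, 19] + [-3, 20, 21] -> [-3, -2, 12, 19, 20, 21]


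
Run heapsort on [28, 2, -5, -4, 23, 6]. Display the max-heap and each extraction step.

Build heap: [28, 23, 6, -4, 2, -5]
Extract 28: [23, 2, 6, -4, -5, 28]
Extract 23: [6, 2, -5, -4, 23, 28]
Extract 6: [2, -4, -5, 6, 23, 28]
Extract 2: [-4, -5, 2, 6, 23, 28]
Extract -4: [-5, -4, 2, 6, 23, 28]


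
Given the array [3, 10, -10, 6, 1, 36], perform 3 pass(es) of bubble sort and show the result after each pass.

After pass 1: [3, -10, 6, 1, 10, 36] (3 swaps)
After pass 2: [-10, 3, 1, 6, 10, 36] (2 swaps)
After pass 3: [-10, 1, 3, 6, 10, 36] (1 swaps)
Total swaps: 6


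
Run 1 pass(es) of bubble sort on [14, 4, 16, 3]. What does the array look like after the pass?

After pass 1: [4, 14, 3, 16] (2 swaps)
Total swaps: 2


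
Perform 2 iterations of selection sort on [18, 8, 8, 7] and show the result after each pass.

Pass 1: Select minimum 7 at index 3, swap -> [7, 8, 8, 18]
Pass 2: Select minimum 8 at index 1, swap -> [7, 8, 8, 18]


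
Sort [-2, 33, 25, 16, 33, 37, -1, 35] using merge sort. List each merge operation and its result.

Divide and conquer:
  Merge [-2] + [33] -> [-2, 33]
  Merge [25] + [16] -> [16, 25]
  Merge [-2, 33] + [16, 25] -> [-2, 16, 25, 33]
  Merge [33] + [37] -> [33, 37]
  Merge [-1] + [35] -> [-1, 35]
  Merge [33, 37] + [-1, 35] -> [-1, 33, 35, 37]
  Merge [-2, 16, 25, 33] + [-1, 33, 35, 37] -> [-2, -1, 16, 25, 33, 33, 35, 37]


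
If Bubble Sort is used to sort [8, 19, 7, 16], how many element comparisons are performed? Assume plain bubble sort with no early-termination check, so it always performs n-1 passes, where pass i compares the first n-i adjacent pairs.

Pass 1: compare adjacent pairs (0,1)..(2,3) = 3 comparison(s), 2 swap(s) -> [8, 7, 16, 19]
Pass 2: compare adjacent pairs (0,1)..(1,2) = 2 comparison(s), 1 swap(s) -> [7, 8, 16, 19]
Pass 3: compare adjacent pairs (0,1)..(0,1) = 1 comparison(s), 0 swap(s) -> [7, 8, 16, 19]
Total comparisons: 3 + 2 + 1 = 6


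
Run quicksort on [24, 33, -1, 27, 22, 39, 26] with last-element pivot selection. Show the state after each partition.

Partition 1: pivot=26 at index 3 -> [24, -1, 22, 26, 33, 39, 27]
Partition 2: pivot=22 at index 1 -> [-1, 22, 24, 26, 33, 39, 27]
Partition 3: pivot=27 at index 4 -> [-1, 22, 24, 26, 27, 39, 33]
Partition 4: pivot=33 at index 5 -> [-1, 22, 24, 26, 27, 33, 39]


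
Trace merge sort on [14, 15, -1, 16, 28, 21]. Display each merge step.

Divide and conquer:
  Merge [15] + [-1] -> [-1, 15]
  Merge [14] + [-1, 15] -> [-1, 14, 15]
  Merge [28] + [21] -> [21, 28]
  Merge [16] + [21, 28] -> [16, 21, 28]
  Merge [-1, 14, 15] + [16, 21, 28] -> [-1, 14, 15, 16, 21, 28]


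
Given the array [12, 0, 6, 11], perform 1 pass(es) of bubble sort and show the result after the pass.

After pass 1: [0, 6, 11, 12] (3 swaps)
Total swaps: 3


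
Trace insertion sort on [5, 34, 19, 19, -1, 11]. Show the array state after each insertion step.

First element 5 is already 'sorted'
Insert 34: shifted 0 elements -> [5, 34, 19, 19, -1, 11]
Insert 19: shifted 1 elements -> [5, 19, 34, 19, -1, 11]
Insert 19: shifted 1 elements -> [5, 19, 19, 34, -1, 11]
Insert -1: shifted 4 elements -> [-1, 5, 19, 19, 34, 11]
Insert 11: shifted 3 elements -> [-1, 5, 11, 19, 19, 34]


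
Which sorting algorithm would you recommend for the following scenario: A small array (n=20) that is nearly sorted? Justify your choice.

Best choice: Insertion sort
Reason: Insertion sort is O(n) for nearly sorted arrays and has low overhead


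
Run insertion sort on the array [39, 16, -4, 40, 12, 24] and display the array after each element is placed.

First element 39 is already 'sorted'
Insert 16: shifted 1 elements -> [16, 39, -4, 40, 12, 24]
Insert -4: shifted 2 elements -> [-4, 16, 39, 40, 12, 24]
Insert 40: shifted 0 elements -> [-4, 16, 39, 40, 12, 24]
Insert 12: shifted 3 elements -> [-4, 12, 16, 39, 40, 24]
Insert 24: shifted 2 elements -> [-4, 12, 16, 24, 39, 40]


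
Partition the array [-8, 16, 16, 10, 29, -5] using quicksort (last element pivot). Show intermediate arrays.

Partition 1: pivot=-5 at index 1 -> [-8, -5, 16, 10, 29, 16]
Partition 2: pivot=16 at index 4 -> [-8, -5, 16, 10, 16, 29]
Partition 3: pivot=10 at index 2 -> [-8, -5, 10, 16, 16, 29]


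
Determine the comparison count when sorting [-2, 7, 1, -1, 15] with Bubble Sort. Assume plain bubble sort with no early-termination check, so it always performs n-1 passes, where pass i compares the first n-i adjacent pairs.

Pass 1: compare adjacent pairs (0,1)..(3,4) = 4 comparison(s), 2 swap(s) -> [-2, 1, -1, 7, 15]
Pass 2: compare adjacent pairs (0,1)..(2,3) = 3 comparison(s), 1 swap(s) -> [-2, -1, 1, 7, 15]
Pass 3: compare adjacent pairs (0,1)..(1,2) = 2 comparison(s), 0 swap(s) -> [-2, -1, 1, 7, 15]
Pass 4: compare adjacent pairs (0,1)..(0,1) = 1 comparison(s), 0 swap(s) -> [-2, -1, 1, 7, 15]
Total comparisons: 4 + 3 + 2 + 1 = 10


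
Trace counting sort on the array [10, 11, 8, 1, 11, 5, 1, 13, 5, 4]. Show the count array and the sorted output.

Count array: [0, 2, 0, 0, 1, 2, 0, 0, 1, 0, 1, 2, 0, 1]
(count[i] = number of elements equal to i)
Cumulative count: [0, 2, 2, 2, 3, 5, 5, 5, 6, 6, 7, 9, 9, 10]
Sorted: [1, 1, 4, 5, 5, 8, 10, 11, 11, 13]


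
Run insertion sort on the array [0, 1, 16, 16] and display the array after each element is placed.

First element 0 is already 'sorted'
Insert 1: shifted 0 elements -> [0, 1, 16, 16]
Insert 16: shifted 0 elements -> [0, 1, 16, 16]
Insert 16: shifted 0 elements -> [0, 1, 16, 16]


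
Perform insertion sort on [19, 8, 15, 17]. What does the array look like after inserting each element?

First element 19 is already 'sorted'
Insert 8: shifted 1 elements -> [8, 19, 15, 17]
Insert 15: shifted 1 elements -> [8, 15, 19, 17]
Insert 17: shifted 1 elements -> [8, 15, 17, 19]


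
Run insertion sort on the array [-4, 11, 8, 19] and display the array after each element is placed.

First element -4 is already 'sorted'
Insert 11: shifted 0 elements -> [-4, 11, 8, 19]
Insert 8: shifted 1 elements -> [-4, 8, 11, 19]
Insert 19: shifted 0 elements -> [-4, 8, 11, 19]


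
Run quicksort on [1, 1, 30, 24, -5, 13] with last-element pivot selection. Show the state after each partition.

Partition 1: pivot=13 at index 3 -> [1, 1, -5, 13, 30, 24]
Partition 2: pivot=-5 at index 0 -> [-5, 1, 1, 13, 30, 24]
Partition 3: pivot=1 at index 2 -> [-5, 1, 1, 13, 30, 24]
Partition 4: pivot=24 at index 4 -> [-5, 1, 1, 13, 24, 30]


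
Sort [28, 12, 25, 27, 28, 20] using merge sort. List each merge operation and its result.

Divide and conquer:
  Merge [12] + [25] -> [12, 25]
  Merge [28] + [12, 25] -> [12, 25, 28]
  Merge [28] + [20] -> [20, 28]
  Merge [27] + [20, 28] -> [20, 27, 28]
  Merge [12, 25, 28] + [20, 27, 28] -> [12, 20, 25, 27, 28, 28]


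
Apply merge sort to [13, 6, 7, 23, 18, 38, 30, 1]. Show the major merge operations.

Divide and conquer:
  Merge [13] + [6] -> [6, 13]
  Merge [7] + [23] -> [7, 23]
  Merge [6, 13] + [7, 23] -> [6, 7, 13, 23]
  Merge [18] + [38] -> [18, 38]
  Merge [30] + [1] -> [1, 30]
  Merge [18, 38] + [1, 30] -> [1, 18, 30, 38]
  Merge [6, 7, 13, 23] + [1, 18, 30, 38] -> [1, 6, 7, 13, 18, 23, 30, 38]


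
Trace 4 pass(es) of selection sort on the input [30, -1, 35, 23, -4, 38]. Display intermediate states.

Pass 1: Select minimum -4 at index 4, swap -> [-4, -1, 35, 23, 30, 38]
Pass 2: Select minimum -1 at index 1, swap -> [-4, -1, 35, 23, 30, 38]
Pass 3: Select minimum 23 at index 3, swap -> [-4, -1, 23, 35, 30, 38]
Pass 4: Select minimum 30 at index 4, swap -> [-4, -1, 23, 30, 35, 38]


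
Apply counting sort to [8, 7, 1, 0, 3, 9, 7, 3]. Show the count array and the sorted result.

Count array: [1, 1, 0, 2, 0, 0, 0, 2, 1, 1]
(count[i] = number of elements equal to i)
Cumulative count: [1, 2, 2, 4, 4, 4, 4, 6, 7, 8]
Sorted: [0, 1, 3, 3, 7, 7, 8, 9]


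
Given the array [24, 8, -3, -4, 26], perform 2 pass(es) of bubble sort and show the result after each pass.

After pass 1: [8, -3, -4, 24, 26] (3 swaps)
After pass 2: [-3, -4, 8, 24, 26] (2 swaps)
Total swaps: 5


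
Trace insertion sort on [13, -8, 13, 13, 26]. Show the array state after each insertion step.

First element 13 is already 'sorted'
Insert -8: shifted 1 elements -> [-8, 13, 13, 13, 26]
Insert 13: shifted 0 elements -> [-8, 13, 13, 13, 26]
Insert 13: shifted 0 elements -> [-8, 13, 13, 13, 26]
Insert 26: shifted 0 elements -> [-8, 13, 13, 13, 26]


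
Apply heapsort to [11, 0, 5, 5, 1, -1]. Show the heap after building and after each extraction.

Build heap: [11, 5, 5, 0, 1, -1]
Extract 11: [5, 1, 5, 0, -1, 11]
Extract 5: [5, 1, -1, 0, 5, 11]
Extract 5: [1, 0, -1, 5, 5, 11]
Extract 1: [0, -1, 1, 5, 5, 11]
Extract 0: [-1, 0, 1, 5, 5, 11]


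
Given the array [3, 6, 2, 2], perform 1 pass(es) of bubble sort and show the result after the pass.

After pass 1: [3, 2, 2, 6] (2 swaps)
Total swaps: 2


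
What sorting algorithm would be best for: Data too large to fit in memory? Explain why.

Best choice: External merge sort
Reason: Minimizes disk I/O by sequential reads/writes


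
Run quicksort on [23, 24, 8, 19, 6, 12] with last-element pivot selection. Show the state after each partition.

Partition 1: pivot=12 at index 2 -> [8, 6, 12, 19, 24, 23]
Partition 2: pivot=6 at index 0 -> [6, 8, 12, 19, 24, 23]
Partition 3: pivot=23 at index 4 -> [6, 8, 12, 19, 23, 24]


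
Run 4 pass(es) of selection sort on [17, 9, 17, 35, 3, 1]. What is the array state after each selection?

Pass 1: Select minimum 1 at index 5, swap -> [1, 9, 17, 35, 3, 17]
Pass 2: Select minimum 3 at index 4, swap -> [1, 3, 17, 35, 9, 17]
Pass 3: Select minimum 9 at index 4, swap -> [1, 3, 9, 35, 17, 17]
Pass 4: Select minimum 17 at index 4, swap -> [1, 3, 9, 17, 35, 17]


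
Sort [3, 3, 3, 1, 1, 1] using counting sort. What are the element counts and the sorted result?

Count array: [0, 3, 0, 3]
(count[i] = number of elements equal to i)
Cumulative count: [0, 3, 3, 6]
Sorted: [1, 1, 1, 3, 3, 3]


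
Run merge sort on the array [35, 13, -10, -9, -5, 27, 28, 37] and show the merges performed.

Divide and conquer:
  Merge [35] + [13] -> [13, 35]
  Merge [-10] + [-9] -> [-10, -9]
  Merge [13, 35] + [-10, -9] -> [-10, -9, 13, 35]
  Merge [-5] + [27] -> [-5, 27]
  Merge [28] + [37] -> [28, 37]
  Merge [-5, 27] + [28, 37] -> [-5, 27, 28, 37]
  Merge [-10, -9, 13, 35] + [-5, 27, 28, 37] -> [-10, -9, -5, 13, 27, 28, 35, 37]


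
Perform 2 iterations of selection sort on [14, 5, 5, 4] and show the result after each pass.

Pass 1: Select minimum 4 at index 3, swap -> [4, 5, 5, 14]
Pass 2: Select minimum 5 at index 1, swap -> [4, 5, 5, 14]


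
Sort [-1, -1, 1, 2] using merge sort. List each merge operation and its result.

Divide and conquer:
  Merge [-1] + [-1] -> [-1, -1]
  Merge [1] + [2] -> [1, 2]
  Merge [-1, -1] + [1, 2] -> [-1, -1, 1, 2]


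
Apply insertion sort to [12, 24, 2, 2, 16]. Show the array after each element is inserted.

First element 12 is already 'sorted'
Insert 24: shifted 0 elements -> [12, 24, 2, 2, 16]
Insert 2: shifted 2 elements -> [2, 12, 24, 2, 16]
Insert 2: shifted 2 elements -> [2, 2, 12, 24, 16]
Insert 16: shifted 1 elements -> [2, 2, 12, 16, 24]


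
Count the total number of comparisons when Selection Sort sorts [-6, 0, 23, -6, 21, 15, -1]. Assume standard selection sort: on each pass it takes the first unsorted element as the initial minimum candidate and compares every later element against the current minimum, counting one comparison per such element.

Pass 1: scan indices 1..6 for the minimum = 6 comparison(s); min is -6, place at index 0 -> [-6, 0, 23, -6, 21, 15, -1]
Pass 2: scan indices 2..6 for the minimum = 5 comparison(s); min is -6, place at index 1 -> [-6, -6, 23, 0, 21, 15, -1]
Pass 3: scan indices 3..6 for the minimum = 4 comparison(s); min is -1, place at index 2 -> [-6, -6, -1, 0, 21, 15, 23]
Pass 4: scan indices 4..6 for the minimum = 3 comparison(s); min is 0, place at index 3 -> [-6, -6, -1, 0, 21, 15, 23]
Pass 5: scan indices 5..6 for the minimum = 2 comparison(s); min is 15, place at index 4 -> [-6, -6, -1, 0, 15, 21, 23]
Pass 6: scan indices 6..6 for the minimum = 1 comparison(s); min is 21, place at index 5 -> [-6, -6, -1, 0, 15, 21, 23]
Selection sort always scans the whole unsorted suffix, so the count is (n-1) + (n-2) + ... + 1 = n(n-1)/2 = 7*6/2 = 21 regardless of the input order.
Total comparisons: 6 + 5 + 4 + 3 + 2 + 1 = 21


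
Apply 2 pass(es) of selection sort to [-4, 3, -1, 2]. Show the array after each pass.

Pass 1: Select minimum -4 at index 0, swap -> [-4, 3, -1, 2]
Pass 2: Select minimum -1 at index 2, swap -> [-4, -1, 3, 2]


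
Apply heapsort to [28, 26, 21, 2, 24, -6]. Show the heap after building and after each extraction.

Build heap: [28, 26, 21, 2, 24, -6]
Extract 28: [26, 24, 21, 2, -6, 28]
Extract 26: [24, 2, 21, -6, 26, 28]
Extract 24: [21, 2, -6, 24, 26, 28]
Extract 21: [2, -6, 21, 24, 26, 28]
Extract 2: [-6, 2, 21, 24, 26, 28]


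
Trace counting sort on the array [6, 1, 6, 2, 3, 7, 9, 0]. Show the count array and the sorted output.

Count array: [1, 1, 1, 1, 0, 0, 2, 1, 0, 1]
(count[i] = number of elements equal to i)
Cumulative count: [1, 2, 3, 4, 4, 4, 6, 7, 7, 8]
Sorted: [0, 1, 2, 3, 6, 6, 7, 9]


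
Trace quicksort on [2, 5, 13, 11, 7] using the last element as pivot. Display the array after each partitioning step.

Partition 1: pivot=7 at index 2 -> [2, 5, 7, 11, 13]
Partition 2: pivot=5 at index 1 -> [2, 5, 7, 11, 13]
Partition 3: pivot=13 at index 4 -> [2, 5, 7, 11, 13]


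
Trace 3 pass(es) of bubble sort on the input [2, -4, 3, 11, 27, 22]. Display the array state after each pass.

After pass 1: [-4, 2, 3, 11, 22, 27] (2 swaps)
After pass 2: [-4, 2, 3, 11, 22, 27] (0 swaps)
After pass 3: [-4, 2, 3, 11, 22, 27] (0 swaps)
Total swaps: 2


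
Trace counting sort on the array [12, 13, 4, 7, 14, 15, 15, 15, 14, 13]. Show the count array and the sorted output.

Count array: [0, 0, 0, 0, 1, 0, 0, 1, 0, 0, 0, 0, 1, 2, 2, 3]
(count[i] = number of elements equal to i)
Cumulative count: [0, 0, 0, 0, 1, 1, 1, 2, 2, 2, 2, 2, 3, 5, 7, 10]
Sorted: [4, 7, 12, 13, 13, 14, 14, 15, 15, 15]


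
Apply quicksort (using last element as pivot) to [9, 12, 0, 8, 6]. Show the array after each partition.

Partition 1: pivot=6 at index 1 -> [0, 6, 9, 8, 12]
Partition 2: pivot=12 at index 4 -> [0, 6, 9, 8, 12]
Partition 3: pivot=8 at index 2 -> [0, 6, 8, 9, 12]


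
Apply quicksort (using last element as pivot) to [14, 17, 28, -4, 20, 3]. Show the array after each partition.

Partition 1: pivot=3 at index 1 -> [-4, 3, 28, 14, 20, 17]
Partition 2: pivot=17 at index 3 -> [-4, 3, 14, 17, 20, 28]
Partition 3: pivot=28 at index 5 -> [-4, 3, 14, 17, 20, 28]


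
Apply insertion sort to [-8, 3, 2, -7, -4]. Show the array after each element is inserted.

First element -8 is already 'sorted'
Insert 3: shifted 0 elements -> [-8, 3, 2, -7, -4]
Insert 2: shifted 1 elements -> [-8, 2, 3, -7, -4]
Insert -7: shifted 2 elements -> [-8, -7, 2, 3, -4]
Insert -4: shifted 2 elements -> [-8, -7, -4, 2, 3]


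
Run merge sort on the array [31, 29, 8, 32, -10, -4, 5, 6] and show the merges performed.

Divide and conquer:
  Merge [31] + [29] -> [29, 31]
  Merge [8] + [32] -> [8, 32]
  Merge [29, 31] + [8, 32] -> [8, 29, 31, 32]
  Merge [-10] + [-4] -> [-10, -4]
  Merge [5] + [6] -> [5, 6]
  Merge [-10, -4] + [5, 6] -> [-10, -4, 5, 6]
  Merge [8, 29, 31, 32] + [-10, -4, 5, 6] -> [-10, -4, 5, 6, 8, 29, 31, 32]


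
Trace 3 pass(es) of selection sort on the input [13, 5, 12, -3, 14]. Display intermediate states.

Pass 1: Select minimum -3 at index 3, swap -> [-3, 5, 12, 13, 14]
Pass 2: Select minimum 5 at index 1, swap -> [-3, 5, 12, 13, 14]
Pass 3: Select minimum 12 at index 2, swap -> [-3, 5, 12, 13, 14]


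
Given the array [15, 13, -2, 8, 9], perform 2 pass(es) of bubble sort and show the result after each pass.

After pass 1: [13, -2, 8, 9, 15] (4 swaps)
After pass 2: [-2, 8, 9, 13, 15] (3 swaps)
Total swaps: 7


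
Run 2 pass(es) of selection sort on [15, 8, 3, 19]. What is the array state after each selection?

Pass 1: Select minimum 3 at index 2, swap -> [3, 8, 15, 19]
Pass 2: Select minimum 8 at index 1, swap -> [3, 8, 15, 19]


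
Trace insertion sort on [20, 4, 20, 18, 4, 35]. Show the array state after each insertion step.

First element 20 is already 'sorted'
Insert 4: shifted 1 elements -> [4, 20, 20, 18, 4, 35]
Insert 20: shifted 0 elements -> [4, 20, 20, 18, 4, 35]
Insert 18: shifted 2 elements -> [4, 18, 20, 20, 4, 35]
Insert 4: shifted 3 elements -> [4, 4, 18, 20, 20, 35]
Insert 35: shifted 0 elements -> [4, 4, 18, 20, 20, 35]


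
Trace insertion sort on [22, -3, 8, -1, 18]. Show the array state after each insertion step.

First element 22 is already 'sorted'
Insert -3: shifted 1 elements -> [-3, 22, 8, -1, 18]
Insert 8: shifted 1 elements -> [-3, 8, 22, -1, 18]
Insert -1: shifted 2 elements -> [-3, -1, 8, 22, 18]
Insert 18: shifted 1 elements -> [-3, -1, 8, 18, 22]


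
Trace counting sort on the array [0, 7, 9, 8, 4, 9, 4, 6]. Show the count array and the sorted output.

Count array: [1, 0, 0, 0, 2, 0, 1, 1, 1, 2]
(count[i] = number of elements equal to i)
Cumulative count: [1, 1, 1, 1, 3, 3, 4, 5, 6, 8]
Sorted: [0, 4, 4, 6, 7, 8, 9, 9]


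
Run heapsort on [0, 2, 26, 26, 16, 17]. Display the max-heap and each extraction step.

Build heap: [26, 16, 26, 2, 0, 17]
Extract 26: [26, 16, 17, 2, 0, 26]
Extract 26: [17, 16, 0, 2, 26, 26]
Extract 17: [16, 2, 0, 17, 26, 26]
Extract 16: [2, 0, 16, 17, 26, 26]
Extract 2: [0, 2, 16, 17, 26, 26]


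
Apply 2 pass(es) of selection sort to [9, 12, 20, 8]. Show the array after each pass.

Pass 1: Select minimum 8 at index 3, swap -> [8, 12, 20, 9]
Pass 2: Select minimum 9 at index 3, swap -> [8, 9, 20, 12]


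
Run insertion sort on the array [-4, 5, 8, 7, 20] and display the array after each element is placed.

First element -4 is already 'sorted'
Insert 5: shifted 0 elements -> [-4, 5, 8, 7, 20]
Insert 8: shifted 0 elements -> [-4, 5, 8, 7, 20]
Insert 7: shifted 1 elements -> [-4, 5, 7, 8, 20]
Insert 20: shifted 0 elements -> [-4, 5, 7, 8, 20]


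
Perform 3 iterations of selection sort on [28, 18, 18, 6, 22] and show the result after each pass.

Pass 1: Select minimum 6 at index 3, swap -> [6, 18, 18, 28, 22]
Pass 2: Select minimum 18 at index 1, swap -> [6, 18, 18, 28, 22]
Pass 3: Select minimum 18 at index 2, swap -> [6, 18, 18, 28, 22]


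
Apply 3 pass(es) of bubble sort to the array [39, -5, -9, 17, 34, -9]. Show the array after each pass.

After pass 1: [-5, -9, 17, 34, -9, 39] (5 swaps)
After pass 2: [-9, -5, 17, -9, 34, 39] (2 swaps)
After pass 3: [-9, -5, -9, 17, 34, 39] (1 swaps)
Total swaps: 8


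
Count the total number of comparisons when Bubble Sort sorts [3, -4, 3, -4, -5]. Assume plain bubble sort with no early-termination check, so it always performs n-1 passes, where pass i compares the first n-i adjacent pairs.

Pass 1: compare adjacent pairs (0,1)..(3,4) = 4 comparison(s), 3 swap(s) -> [-4, 3, -4, -5, 3]
Pass 2: compare adjacent pairs (0,1)..(2,3) = 3 comparison(s), 2 swap(s) -> [-4, -4, -5, 3, 3]
Pass 3: compare adjacent pairs (0,1)..(1,2) = 2 comparison(s), 1 swap(s) -> [-4, -5, -4, 3, 3]
Pass 4: compare adjacent pairs (0,1)..(0,1) = 1 comparison(s), 1 swap(s) -> [-5, -4, -4, 3, 3]
Total comparisons: 4 + 3 + 2 + 1 = 10


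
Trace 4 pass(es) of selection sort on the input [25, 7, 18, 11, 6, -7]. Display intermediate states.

Pass 1: Select minimum -7 at index 5, swap -> [-7, 7, 18, 11, 6, 25]
Pass 2: Select minimum 6 at index 4, swap -> [-7, 6, 18, 11, 7, 25]
Pass 3: Select minimum 7 at index 4, swap -> [-7, 6, 7, 11, 18, 25]
Pass 4: Select minimum 11 at index 3, swap -> [-7, 6, 7, 11, 18, 25]


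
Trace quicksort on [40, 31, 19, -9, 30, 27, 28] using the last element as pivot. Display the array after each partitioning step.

Partition 1: pivot=28 at index 3 -> [19, -9, 27, 28, 30, 40, 31]
Partition 2: pivot=27 at index 2 -> [19, -9, 27, 28, 30, 40, 31]
Partition 3: pivot=-9 at index 0 -> [-9, 19, 27, 28, 30, 40, 31]
Partition 4: pivot=31 at index 5 -> [-9, 19, 27, 28, 30, 31, 40]
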